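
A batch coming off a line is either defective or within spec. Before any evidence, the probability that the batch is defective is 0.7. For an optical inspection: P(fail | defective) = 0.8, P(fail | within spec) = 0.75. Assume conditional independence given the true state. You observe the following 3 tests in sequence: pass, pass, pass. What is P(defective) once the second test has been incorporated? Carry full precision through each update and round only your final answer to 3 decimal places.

Apply Bayes' rule sequentially, carrying P(defective) forward.
After 'pass': P(defective) = 0.2·0.7000 / (0.2·0.7000 + 0.25·0.3000) ≈ 0.6512
After 'pass': P(defective) = 0.2·0.6512 / (0.2·0.6512 + 0.25·0.3488) ≈ 0.5989

0.599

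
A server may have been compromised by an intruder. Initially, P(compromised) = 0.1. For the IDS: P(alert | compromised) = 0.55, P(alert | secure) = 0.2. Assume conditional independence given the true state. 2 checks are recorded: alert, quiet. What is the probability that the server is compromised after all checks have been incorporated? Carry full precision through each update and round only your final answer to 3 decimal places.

0.147

After 'alert': P(compromised) = 0.55·0.1000 / (0.55·0.1000 + 0.2·0.9000) ≈ 0.2340
After 'quiet': P(compromised) = 0.45·0.2340 / (0.45·0.2340 + 0.8·0.7660) ≈ 0.1467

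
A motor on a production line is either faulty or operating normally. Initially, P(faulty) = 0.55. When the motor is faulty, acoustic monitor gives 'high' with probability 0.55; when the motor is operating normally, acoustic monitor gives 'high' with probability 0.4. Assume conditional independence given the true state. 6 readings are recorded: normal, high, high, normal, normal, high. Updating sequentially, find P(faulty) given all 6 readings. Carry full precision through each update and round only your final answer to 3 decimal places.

Each posterior becomes the prior for the next update.
After 'normal': P(faulty) = 0.45·0.5500 / (0.45·0.5500 + 0.6·0.4500) ≈ 0.4783
After 'high': P(faulty) = 0.55·0.4783 / (0.55·0.4783 + 0.4·0.5217) ≈ 0.5576
After 'high': P(faulty) = 0.55·0.5576 / (0.55·0.5576 + 0.4·0.4424) ≈ 0.6341
After 'normal': P(faulty) = 0.45·0.6341 / (0.45·0.6341 + 0.6·0.3659) ≈ 0.5652
After 'normal': P(faulty) = 0.45·0.5652 / (0.45·0.5652 + 0.6·0.4348) ≈ 0.4936
After 'high': P(faulty) = 0.55·0.4936 / (0.55·0.4936 + 0.4·0.5064) ≈ 0.5727

0.573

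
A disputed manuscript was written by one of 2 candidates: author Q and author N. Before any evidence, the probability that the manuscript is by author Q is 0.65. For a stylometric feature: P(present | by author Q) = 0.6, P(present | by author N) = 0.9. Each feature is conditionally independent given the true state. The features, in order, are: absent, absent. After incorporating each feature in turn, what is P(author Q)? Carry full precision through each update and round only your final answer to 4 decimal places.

After 'absent': P(author Q) = 0.4·0.6500 / (0.4·0.6500 + 0.1·0.3500) ≈ 0.8814
After 'absent': P(author Q) = 0.4·0.8814 / (0.4·0.8814 + 0.1·0.1186) ≈ 0.9674

0.9674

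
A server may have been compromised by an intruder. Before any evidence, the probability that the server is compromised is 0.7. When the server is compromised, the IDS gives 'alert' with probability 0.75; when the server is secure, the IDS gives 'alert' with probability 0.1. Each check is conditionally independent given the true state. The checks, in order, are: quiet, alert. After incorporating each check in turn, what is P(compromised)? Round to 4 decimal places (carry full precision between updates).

Apply Bayes' rule sequentially, carrying P(compromised) forward.
After 'quiet': P(compromised) = 0.25·0.7000 / (0.25·0.7000 + 0.9·0.3000) ≈ 0.3933
After 'alert': P(compromised) = 0.75·0.3933 / (0.75·0.3933 + 0.1·0.6067) ≈ 0.8294

0.8294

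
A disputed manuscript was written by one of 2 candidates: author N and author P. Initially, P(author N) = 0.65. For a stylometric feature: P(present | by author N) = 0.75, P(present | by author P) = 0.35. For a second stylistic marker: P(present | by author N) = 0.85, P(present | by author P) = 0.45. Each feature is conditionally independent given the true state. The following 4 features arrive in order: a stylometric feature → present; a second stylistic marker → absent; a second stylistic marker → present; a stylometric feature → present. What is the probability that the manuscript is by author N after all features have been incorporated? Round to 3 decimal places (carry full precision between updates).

0.815

After a stylometric feature='present': P(author N) = 0.75·0.6500 / (0.75·0.6500 + 0.35·0.3500) ≈ 0.7992
After a second stylistic marker='absent': P(author N) = 0.15·0.7992 / (0.15·0.7992 + 0.55·0.2008) ≈ 0.5205
After a second stylistic marker='present': P(author N) = 0.85·0.5205 / (0.85·0.5205 + 0.45·0.4795) ≈ 0.6721
After a stylometric feature='present': P(author N) = 0.75·0.6721 / (0.75·0.6721 + 0.35·0.3279) ≈ 0.8146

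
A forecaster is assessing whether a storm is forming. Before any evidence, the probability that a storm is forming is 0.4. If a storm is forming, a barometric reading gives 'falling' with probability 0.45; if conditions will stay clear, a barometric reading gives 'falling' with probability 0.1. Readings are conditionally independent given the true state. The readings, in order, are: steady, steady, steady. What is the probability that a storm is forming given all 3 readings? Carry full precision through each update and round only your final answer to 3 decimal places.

0.132

After 'steady': P(storm) = 0.55·0.4000 / (0.55·0.4000 + 0.9·0.6000) ≈ 0.2895
After 'steady': P(storm) = 0.55·0.2895 / (0.55·0.2895 + 0.9·0.7105) ≈ 0.1993
After 'steady': P(storm) = 0.55·0.1993 / (0.55·0.1993 + 0.9·0.8007) ≈ 0.1321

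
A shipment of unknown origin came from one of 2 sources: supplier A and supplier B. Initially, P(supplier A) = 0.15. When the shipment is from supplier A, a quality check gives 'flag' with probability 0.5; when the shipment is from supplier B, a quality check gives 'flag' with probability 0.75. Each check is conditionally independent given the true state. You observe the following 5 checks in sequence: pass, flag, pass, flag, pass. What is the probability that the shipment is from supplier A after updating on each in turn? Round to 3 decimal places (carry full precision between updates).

After 'pass': P(supplier A) = 0.5·0.1500 / (0.5·0.1500 + 0.25·0.8500) ≈ 0.2609
After 'flag': P(supplier A) = 0.5·0.2609 / (0.5·0.2609 + 0.75·0.7391) ≈ 0.1905
After 'pass': P(supplier A) = 0.5·0.1905 / (0.5·0.1905 + 0.25·0.8095) ≈ 0.3200
After 'flag': P(supplier A) = 0.5·0.3200 / (0.5·0.3200 + 0.75·0.6800) ≈ 0.2388
After 'pass': P(supplier A) = 0.5·0.2388 / (0.5·0.2388 + 0.25·0.7612) ≈ 0.3855

0.386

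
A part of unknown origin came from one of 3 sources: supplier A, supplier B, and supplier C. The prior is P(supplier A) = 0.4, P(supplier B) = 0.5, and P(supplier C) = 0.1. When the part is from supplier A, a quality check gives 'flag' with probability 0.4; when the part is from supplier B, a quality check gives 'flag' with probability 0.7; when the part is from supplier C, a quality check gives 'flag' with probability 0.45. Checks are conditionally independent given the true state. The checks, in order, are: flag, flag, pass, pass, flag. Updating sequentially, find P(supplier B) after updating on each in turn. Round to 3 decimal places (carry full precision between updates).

0.563

After 'flag': normaliser = 0.4·0.4000 + 0.7·0.5000 + 0.45·0.1000; P(supplier A) ≈ 0.2883, P(supplier B) ≈ 0.6306, P(supplier C) ≈ 0.0811
After 'flag': normaliser = 0.4·0.2883 + 0.7·0.6306 + 0.45·0.0811; P(supplier A) ≈ 0.1944, P(supplier B) ≈ 0.7441, P(supplier C) ≈ 0.0615
After 'pass': normaliser = 0.6·0.1944 + 0.3·0.7441 + 0.55·0.0615; P(supplier A) ≈ 0.3121, P(supplier B) ≈ 0.5974, P(supplier C) ≈ 0.0905
After 'pass': normaliser = 0.6·0.3121 + 0.3·0.5974 + 0.55·0.0905; P(supplier A) ≈ 0.4499, P(supplier B) ≈ 0.4305, P(supplier C) ≈ 0.1196
After 'flag': normaliser = 0.4·0.4499 + 0.7·0.4305 + 0.45·0.1196; P(supplier A) ≈ 0.3363, P(supplier B) ≈ 0.5632, P(supplier C) ≈ 0.1006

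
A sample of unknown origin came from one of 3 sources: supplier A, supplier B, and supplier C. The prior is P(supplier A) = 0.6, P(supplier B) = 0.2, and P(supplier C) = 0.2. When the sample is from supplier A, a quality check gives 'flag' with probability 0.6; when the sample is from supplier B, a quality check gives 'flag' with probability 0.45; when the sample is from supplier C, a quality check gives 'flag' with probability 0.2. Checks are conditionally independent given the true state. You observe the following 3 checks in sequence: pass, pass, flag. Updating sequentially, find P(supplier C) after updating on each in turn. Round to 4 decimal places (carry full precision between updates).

After 'pass': normaliser = 0.4·0.6000 + 0.55·0.2000 + 0.8·0.2000; P(supplier A) ≈ 0.4706, P(supplier B) ≈ 0.2157, P(supplier C) ≈ 0.3137
After 'pass': normaliser = 0.4·0.4706 + 0.55·0.2157 + 0.8·0.3137; P(supplier A) ≈ 0.3374, P(supplier B) ≈ 0.2127, P(supplier C) ≈ 0.4499
After 'flag': normaliser = 0.6·0.3374 + 0.45·0.2127 + 0.2·0.4499; P(supplier A) ≈ 0.5216, P(supplier B) ≈ 0.2465, P(supplier C) ≈ 0.2318

0.2318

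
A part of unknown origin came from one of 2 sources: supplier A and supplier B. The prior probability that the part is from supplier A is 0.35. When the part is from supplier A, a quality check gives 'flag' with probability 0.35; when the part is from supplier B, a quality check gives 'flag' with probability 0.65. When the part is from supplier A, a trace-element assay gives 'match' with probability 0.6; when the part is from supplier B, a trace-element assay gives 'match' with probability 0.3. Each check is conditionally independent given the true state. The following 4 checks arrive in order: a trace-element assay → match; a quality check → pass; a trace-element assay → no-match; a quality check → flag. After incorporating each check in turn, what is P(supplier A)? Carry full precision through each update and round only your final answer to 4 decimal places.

Each posterior becomes the prior for the next update.
After a trace-element assay='match': P(supplier A) = 0.6·0.3500 / (0.6·0.3500 + 0.3·0.6500) ≈ 0.5185
After a quality check='pass': P(supplier A) = 0.65·0.5185 / (0.65·0.5185 + 0.35·0.4815) ≈ 0.6667
After a trace-element assay='no-match': P(supplier A) = 0.4·0.6667 / (0.4·0.6667 + 0.7·0.3333) ≈ 0.5333
After a quality check='flag': P(supplier A) = 0.35·0.5333 / (0.35·0.5333 + 0.65·0.4667) ≈ 0.3810

0.3810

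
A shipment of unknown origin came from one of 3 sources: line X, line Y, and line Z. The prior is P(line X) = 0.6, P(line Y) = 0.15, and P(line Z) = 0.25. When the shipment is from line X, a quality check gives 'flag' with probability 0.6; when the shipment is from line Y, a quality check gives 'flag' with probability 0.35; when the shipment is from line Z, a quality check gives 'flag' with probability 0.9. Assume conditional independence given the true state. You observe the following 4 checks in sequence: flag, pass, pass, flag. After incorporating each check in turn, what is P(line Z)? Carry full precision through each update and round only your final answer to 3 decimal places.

0.046

After 'flag': normaliser = 0.6·0.6000 + 0.35·0.1500 + 0.9·0.2500; P(line X) ≈ 0.5647, P(line Y) ≈ 0.0824, P(line Z) ≈ 0.3529
After 'pass': normaliser = 0.4·0.5647 + 0.65·0.0824 + 0.1·0.3529; P(line X) ≈ 0.7178, P(line Y) ≈ 0.1701, P(line Z) ≈ 0.1121
After 'pass': normaliser = 0.4·0.7178 + 0.65·0.1701 + 0.1·0.1121; P(line X) ≈ 0.7022, P(line Y) ≈ 0.2704, P(line Z) ≈ 0.0274
After 'flag': normaliser = 0.6·0.7022 + 0.35·0.2704 + 0.9·0.0274; P(line X) ≈ 0.7793, P(line Y) ≈ 0.1751, P(line Z) ≈ 0.0457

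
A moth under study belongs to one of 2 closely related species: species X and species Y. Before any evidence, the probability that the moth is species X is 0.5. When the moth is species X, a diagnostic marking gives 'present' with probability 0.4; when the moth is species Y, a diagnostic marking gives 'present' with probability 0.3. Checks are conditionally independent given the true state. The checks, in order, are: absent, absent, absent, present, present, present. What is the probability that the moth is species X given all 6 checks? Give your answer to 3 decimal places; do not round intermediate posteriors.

0.599

After 'absent': P(species X) = 0.6·0.5000 / (0.6·0.5000 + 0.7·0.5000) ≈ 0.4615
After 'absent': P(species X) = 0.6·0.4615 / (0.6·0.4615 + 0.7·0.5385) ≈ 0.4235
After 'absent': P(species X) = 0.6·0.4235 / (0.6·0.4235 + 0.7·0.5765) ≈ 0.3864
After 'present': P(species X) = 0.4·0.3864 / (0.4·0.3864 + 0.3·0.6136) ≈ 0.4564
After 'present': P(species X) = 0.4·0.4564 / (0.4·0.4564 + 0.3·0.5436) ≈ 0.5282
After 'present': P(species X) = 0.4·0.5282 / (0.4·0.5282 + 0.3·0.4718) ≈ 0.5988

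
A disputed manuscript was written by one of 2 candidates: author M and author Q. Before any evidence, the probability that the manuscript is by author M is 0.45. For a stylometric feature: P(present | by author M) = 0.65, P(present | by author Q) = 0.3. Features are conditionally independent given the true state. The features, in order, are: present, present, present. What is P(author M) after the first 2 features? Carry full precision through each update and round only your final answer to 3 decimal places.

0.793

After 'present': P(author M) = 0.65·0.4500 / (0.65·0.4500 + 0.3·0.5500) ≈ 0.6393
After 'present': P(author M) = 0.65·0.6393 / (0.65·0.6393 + 0.3·0.3607) ≈ 0.7934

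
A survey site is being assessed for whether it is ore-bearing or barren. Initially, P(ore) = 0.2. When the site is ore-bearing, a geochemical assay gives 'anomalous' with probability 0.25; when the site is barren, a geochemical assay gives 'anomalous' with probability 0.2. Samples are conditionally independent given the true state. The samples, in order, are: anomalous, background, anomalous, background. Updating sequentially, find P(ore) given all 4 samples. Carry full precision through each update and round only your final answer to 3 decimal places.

Each posterior becomes the prior for the next update.
After 'anomalous': P(ore) = 0.25·0.2000 / (0.25·0.2000 + 0.2·0.8000) ≈ 0.2381
After 'background': P(ore) = 0.75·0.2381 / (0.75·0.2381 + 0.8·0.7619) ≈ 0.2266
After 'anomalous': P(ore) = 0.25·0.2266 / (0.25·0.2266 + 0.2·0.7734) ≈ 0.2680
After 'background': P(ore) = 0.75·0.2680 / (0.75·0.2680 + 0.8·0.7320) ≈ 0.2556

0.256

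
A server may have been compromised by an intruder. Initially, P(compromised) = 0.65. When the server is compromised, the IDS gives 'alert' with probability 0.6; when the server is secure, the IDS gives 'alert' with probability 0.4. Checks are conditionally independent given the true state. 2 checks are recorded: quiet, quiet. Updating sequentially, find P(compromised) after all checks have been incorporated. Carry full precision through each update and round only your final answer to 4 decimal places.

Apply Bayes' rule sequentially, carrying P(compromised) forward.
After 'quiet': P(compromised) = 0.4·0.6500 / (0.4·0.6500 + 0.6·0.3500) ≈ 0.5532
After 'quiet': P(compromised) = 0.4·0.5532 / (0.4·0.5532 + 0.6·0.4468) ≈ 0.4522

0.4522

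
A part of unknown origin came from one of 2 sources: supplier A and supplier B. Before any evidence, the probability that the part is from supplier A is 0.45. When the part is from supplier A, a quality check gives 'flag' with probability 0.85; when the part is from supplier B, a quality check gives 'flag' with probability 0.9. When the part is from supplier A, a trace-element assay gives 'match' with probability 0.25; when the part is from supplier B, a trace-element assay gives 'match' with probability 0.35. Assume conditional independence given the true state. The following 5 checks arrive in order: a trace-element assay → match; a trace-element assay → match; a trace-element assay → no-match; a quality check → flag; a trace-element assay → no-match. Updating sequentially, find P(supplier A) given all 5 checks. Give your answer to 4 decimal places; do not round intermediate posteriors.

0.3442

Each posterior becomes the prior for the next update.
After a trace-element assay='match': P(supplier A) = 0.25·0.4500 / (0.25·0.4500 + 0.35·0.5500) ≈ 0.3689
After a trace-element assay='match': P(supplier A) = 0.25·0.3689 / (0.25·0.3689 + 0.35·0.6311) ≈ 0.2945
After a trace-element assay='no-match': P(supplier A) = 0.75·0.2945 / (0.75·0.2945 + 0.65·0.7055) ≈ 0.3251
After a quality check='flag': P(supplier A) = 0.85·0.3251 / (0.85·0.3251 + 0.9·0.6749) ≈ 0.3127
After a trace-element assay='no-match': P(supplier A) = 0.75·0.3127 / (0.75·0.3127 + 0.65·0.6873) ≈ 0.3442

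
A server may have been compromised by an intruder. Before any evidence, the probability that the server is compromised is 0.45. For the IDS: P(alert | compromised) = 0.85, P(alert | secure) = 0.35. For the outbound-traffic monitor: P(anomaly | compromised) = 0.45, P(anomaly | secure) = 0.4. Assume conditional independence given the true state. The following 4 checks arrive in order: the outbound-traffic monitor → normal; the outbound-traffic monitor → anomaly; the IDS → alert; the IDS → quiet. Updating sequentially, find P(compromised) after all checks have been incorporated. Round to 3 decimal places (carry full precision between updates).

0.321

After the outbound-traffic monitor='normal': P(compromised) = 0.55·0.4500 / (0.55·0.4500 + 0.6·0.5500) ≈ 0.4286
After the outbound-traffic monitor='anomaly': P(compromised) = 0.45·0.4286 / (0.45·0.4286 + 0.4·0.5714) ≈ 0.4576
After the IDS='alert': P(compromised) = 0.85·0.4576 / (0.85·0.4576 + 0.35·0.5424) ≈ 0.6720
After the IDS='quiet': P(compromised) = 0.15·0.6720 / (0.15·0.6720 + 0.65·0.3280) ≈ 0.3211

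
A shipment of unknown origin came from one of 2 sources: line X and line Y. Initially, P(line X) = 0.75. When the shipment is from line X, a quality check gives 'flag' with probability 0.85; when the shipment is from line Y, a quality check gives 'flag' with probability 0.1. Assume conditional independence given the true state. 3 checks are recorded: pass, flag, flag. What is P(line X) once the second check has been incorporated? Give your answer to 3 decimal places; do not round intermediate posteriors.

0.810

After 'pass': P(line X) = 0.15·0.7500 / (0.15·0.7500 + 0.9·0.2500) ≈ 0.3333
After 'flag': P(line X) = 0.85·0.3333 / (0.85·0.3333 + 0.1·0.6667) ≈ 0.8095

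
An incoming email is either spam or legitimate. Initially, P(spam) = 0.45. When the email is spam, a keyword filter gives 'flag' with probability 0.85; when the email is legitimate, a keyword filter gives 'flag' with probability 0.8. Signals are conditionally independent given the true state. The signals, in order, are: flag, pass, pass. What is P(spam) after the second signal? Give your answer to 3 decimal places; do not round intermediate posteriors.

After 'flag': P(spam) = 0.85·0.4500 / (0.85·0.4500 + 0.8·0.5500) ≈ 0.4650
After 'pass': P(spam) = 0.15·0.4650 / (0.15·0.4650 + 0.2·0.5350) ≈ 0.3947

0.395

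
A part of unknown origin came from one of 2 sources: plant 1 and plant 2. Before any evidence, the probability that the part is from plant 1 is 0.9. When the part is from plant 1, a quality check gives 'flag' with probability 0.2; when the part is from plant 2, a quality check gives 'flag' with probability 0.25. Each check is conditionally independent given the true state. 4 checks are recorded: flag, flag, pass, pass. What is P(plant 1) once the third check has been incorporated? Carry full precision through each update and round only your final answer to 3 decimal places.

0.860

After 'flag': P(plant 1) = 0.2·0.9000 / (0.2·0.9000 + 0.25·0.1000) ≈ 0.8780
After 'flag': P(plant 1) = 0.2·0.8780 / (0.2·0.8780 + 0.25·0.1220) ≈ 0.8521
After 'pass': P(plant 1) = 0.8·0.8521 / (0.8·0.8521 + 0.75·0.1479) ≈ 0.8600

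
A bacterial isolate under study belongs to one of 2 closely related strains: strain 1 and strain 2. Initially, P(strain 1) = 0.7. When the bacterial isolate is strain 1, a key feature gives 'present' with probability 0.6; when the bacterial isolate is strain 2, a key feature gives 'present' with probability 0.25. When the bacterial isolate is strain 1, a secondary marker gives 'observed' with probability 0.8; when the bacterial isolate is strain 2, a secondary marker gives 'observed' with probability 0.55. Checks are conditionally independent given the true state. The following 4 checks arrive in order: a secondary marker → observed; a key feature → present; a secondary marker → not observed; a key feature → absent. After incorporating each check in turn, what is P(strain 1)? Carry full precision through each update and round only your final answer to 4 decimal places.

0.6588

After a secondary marker='observed': P(strain 1) = 0.8·0.7000 / (0.8·0.7000 + 0.55·0.3000) ≈ 0.7724
After a key feature='present': P(strain 1) = 0.6·0.7724 / (0.6·0.7724 + 0.25·0.2276) ≈ 0.8907
After a secondary marker='not observed': P(strain 1) = 0.2·0.8907 / (0.2·0.8907 + 0.45·0.1093) ≈ 0.7836
After a key feature='absent': P(strain 1) = 0.4·0.7836 / (0.4·0.7836 + 0.75·0.2164) ≈ 0.6588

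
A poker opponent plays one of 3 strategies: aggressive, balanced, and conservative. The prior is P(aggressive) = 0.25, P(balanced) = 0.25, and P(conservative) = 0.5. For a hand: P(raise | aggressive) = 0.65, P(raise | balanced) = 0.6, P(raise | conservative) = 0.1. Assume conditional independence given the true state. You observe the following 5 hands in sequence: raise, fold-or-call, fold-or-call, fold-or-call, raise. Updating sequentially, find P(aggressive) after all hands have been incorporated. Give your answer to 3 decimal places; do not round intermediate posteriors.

0.325

After 'raise': normaliser = 0.65·0.2500 + 0.6·0.2500 + 0.1·0.5000; P(aggressive) ≈ 0.4483, P(balanced) ≈ 0.4138, P(conservative) ≈ 0.1379
After 'fold-or-call': normaliser = 0.35·0.4483 + 0.4·0.4138 + 0.9·0.1379; P(aggressive) ≈ 0.3514, P(balanced) ≈ 0.3707, P(conservative) ≈ 0.2780
After 'fold-or-call': normaliser = 0.35·0.3514 + 0.4·0.3707 + 0.9·0.2780; P(aggressive) ≈ 0.2358, P(balanced) ≈ 0.2843, P(conservative) ≈ 0.4798
After 'fold-or-call': normaliser = 0.35·0.2358 + 0.4·0.2843 + 0.9·0.4798; P(aggressive) ≈ 0.1314, P(balanced) ≈ 0.1811, P(conservative) ≈ 0.6875
After 'raise': normaliser = 0.65·0.1314 + 0.6·0.1811 + 0.1·0.6875; P(aggressive) ≈ 0.3250, P(balanced) ≈ 0.4134, P(conservative) ≈ 0.2616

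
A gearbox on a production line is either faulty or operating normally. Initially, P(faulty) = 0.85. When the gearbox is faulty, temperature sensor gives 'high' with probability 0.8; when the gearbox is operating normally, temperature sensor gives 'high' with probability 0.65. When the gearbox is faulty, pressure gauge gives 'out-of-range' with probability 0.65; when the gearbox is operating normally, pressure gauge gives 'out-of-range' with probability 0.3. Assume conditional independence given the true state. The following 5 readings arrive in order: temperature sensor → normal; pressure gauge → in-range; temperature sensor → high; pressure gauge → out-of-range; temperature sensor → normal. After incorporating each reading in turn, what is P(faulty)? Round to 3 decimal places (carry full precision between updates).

After temperature sensor='normal': P(faulty) = 0.2·0.8500 / (0.2·0.8500 + 0.35·0.1500) ≈ 0.7640
After pressure gauge='in-range': P(faulty) = 0.35·0.7640 / (0.35·0.7640 + 0.7·0.2360) ≈ 0.6182
After temperature sensor='high': P(faulty) = 0.8·0.6182 / (0.8·0.6182 + 0.65·0.3818) ≈ 0.6659
After pressure gauge='out-of-range': P(faulty) = 0.65·0.6659 / (0.65·0.6659 + 0.3·0.3341) ≈ 0.8119
After temperature sensor='normal': P(faulty) = 0.2·0.8119 / (0.2·0.8119 + 0.35·0.1881) ≈ 0.7116

0.712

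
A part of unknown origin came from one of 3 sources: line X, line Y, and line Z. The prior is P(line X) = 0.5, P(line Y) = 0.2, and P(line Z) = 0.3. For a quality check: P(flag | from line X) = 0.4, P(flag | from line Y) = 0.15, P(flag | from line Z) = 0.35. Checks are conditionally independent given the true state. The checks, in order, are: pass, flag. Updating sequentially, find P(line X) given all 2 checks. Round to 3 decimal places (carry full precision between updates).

0.561

After 'pass': normaliser = 0.6·0.5000 + 0.85·0.2000 + 0.65·0.3000; P(line X) ≈ 0.4511, P(line Y) ≈ 0.2556, P(line Z) ≈ 0.2932
After 'flag': normaliser = 0.4·0.4511 + 0.15·0.2556 + 0.35·0.2932; P(line X) ≈ 0.5614, P(line Y) ≈ 0.1193, P(line Z) ≈ 0.3193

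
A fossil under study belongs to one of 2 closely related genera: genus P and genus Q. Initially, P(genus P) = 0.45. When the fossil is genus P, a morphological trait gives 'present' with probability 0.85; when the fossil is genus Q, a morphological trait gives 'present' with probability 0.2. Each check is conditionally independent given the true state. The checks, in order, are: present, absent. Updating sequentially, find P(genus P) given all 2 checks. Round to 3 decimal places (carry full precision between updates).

0.395

Apply Bayes' rule sequentially, carrying P(genus P) forward.
After 'present': P(genus P) = 0.85·0.4500 / (0.85·0.4500 + 0.2·0.5500) ≈ 0.7766
After 'absent': P(genus P) = 0.15·0.7766 / (0.15·0.7766 + 0.8·0.2234) ≈ 0.3947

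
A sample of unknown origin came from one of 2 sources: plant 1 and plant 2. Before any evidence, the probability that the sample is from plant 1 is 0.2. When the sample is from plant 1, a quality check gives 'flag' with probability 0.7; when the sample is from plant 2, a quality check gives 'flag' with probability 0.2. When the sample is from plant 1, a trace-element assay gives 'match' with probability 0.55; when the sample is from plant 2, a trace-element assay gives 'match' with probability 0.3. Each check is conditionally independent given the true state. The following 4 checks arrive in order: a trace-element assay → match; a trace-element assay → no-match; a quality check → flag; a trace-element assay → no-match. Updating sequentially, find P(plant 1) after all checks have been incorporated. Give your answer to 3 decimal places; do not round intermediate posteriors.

Each posterior becomes the prior for the next update.
After a trace-element assay='match': P(plant 1) = 0.55·0.2000 / (0.55·0.2000 + 0.3·0.8000) ≈ 0.3143
After a trace-element assay='no-match': P(plant 1) = 0.45·0.3143 / (0.45·0.3143 + 0.7·0.6857) ≈ 0.2276
After a quality check='flag': P(plant 1) = 0.7·0.2276 / (0.7·0.2276 + 0.2·0.7724) ≈ 0.5077
After a trace-element assay='no-match': P(plant 1) = 0.45·0.5077 / (0.45·0.5077 + 0.7·0.4923) ≈ 0.3987

0.399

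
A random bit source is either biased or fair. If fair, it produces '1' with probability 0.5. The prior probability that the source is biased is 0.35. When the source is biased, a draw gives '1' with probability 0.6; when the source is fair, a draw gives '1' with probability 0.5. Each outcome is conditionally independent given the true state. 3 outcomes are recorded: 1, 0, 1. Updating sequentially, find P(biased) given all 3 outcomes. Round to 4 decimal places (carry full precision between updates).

Each posterior becomes the prior for the next update.
After '1': P(biased) = 0.6·0.3500 / (0.6·0.3500 + 0.5·0.6500) ≈ 0.3925
After '0': P(biased) = 0.4·0.3925 / (0.4·0.3925 + 0.5·0.6075) ≈ 0.3408
After '1': P(biased) = 0.6·0.3408 / (0.6·0.3408 + 0.5·0.6592) ≈ 0.3828

0.3828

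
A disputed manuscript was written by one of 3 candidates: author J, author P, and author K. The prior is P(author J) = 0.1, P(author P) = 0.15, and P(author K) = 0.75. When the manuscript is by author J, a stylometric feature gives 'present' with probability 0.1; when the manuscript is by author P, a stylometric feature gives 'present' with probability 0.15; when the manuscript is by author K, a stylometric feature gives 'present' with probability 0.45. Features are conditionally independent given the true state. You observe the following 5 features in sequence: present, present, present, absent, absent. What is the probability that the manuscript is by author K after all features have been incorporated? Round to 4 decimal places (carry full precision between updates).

0.9788

After 'present': normaliser = 0.1·0.1000 + 0.15·0.1500 + 0.45·0.7500; P(author J) ≈ 0.0270, P(author P) ≈ 0.0608, P(author K) ≈ 0.9122
After 'present': normaliser = 0.1·0.0270 + 0.15·0.0608 + 0.45·0.9122; P(author J) ≈ 0.0064, P(author P) ≈ 0.0216, P(author K) ≈ 0.9720
After 'present': normaliser = 0.1·0.0064 + 0.15·0.0216 + 0.45·0.9720; P(author J) ≈ 0.0015, P(author P) ≈ 0.0073, P(author K) ≈ 0.9912
After 'absent': normaliser = 0.9·0.0015 + 0.85·0.0073 + 0.55·0.9912; P(author J) ≈ 0.0024, P(author P) ≈ 0.0113, P(author K) ≈ 0.9863
After 'absent': normaliser = 0.9·0.0024 + 0.85·0.0113 + 0.55·0.9863; P(author J) ≈ 0.0038, P(author P) ≈ 0.0173, P(author K) ≈ 0.9788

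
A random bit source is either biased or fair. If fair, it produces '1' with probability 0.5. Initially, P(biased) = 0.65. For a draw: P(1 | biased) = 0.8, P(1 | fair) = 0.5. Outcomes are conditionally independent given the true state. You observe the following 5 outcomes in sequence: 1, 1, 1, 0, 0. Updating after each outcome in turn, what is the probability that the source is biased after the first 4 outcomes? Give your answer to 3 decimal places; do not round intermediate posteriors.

After '1': P(biased) = 0.8·0.6500 / (0.8·0.6500 + 0.5·0.3500) ≈ 0.7482
After '1': P(biased) = 0.8·0.7482 / (0.8·0.7482 + 0.5·0.2518) ≈ 0.8262
After '1': P(biased) = 0.8·0.8262 / (0.8·0.8262 + 0.5·0.1738) ≈ 0.8838
After '0': P(biased) = 0.2·0.8838 / (0.2·0.8838 + 0.5·0.1162) ≈ 0.7526

0.753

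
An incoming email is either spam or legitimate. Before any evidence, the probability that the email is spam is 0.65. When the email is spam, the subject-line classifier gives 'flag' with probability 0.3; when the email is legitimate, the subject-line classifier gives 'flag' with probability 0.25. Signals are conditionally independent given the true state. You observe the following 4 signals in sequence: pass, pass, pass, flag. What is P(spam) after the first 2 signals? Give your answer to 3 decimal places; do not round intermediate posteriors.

0.618

After 'pass': P(spam) = 0.7·0.6500 / (0.7·0.6500 + 0.75·0.3500) ≈ 0.6341
After 'pass': P(spam) = 0.7·0.6341 / (0.7·0.6341 + 0.75·0.3659) ≈ 0.6180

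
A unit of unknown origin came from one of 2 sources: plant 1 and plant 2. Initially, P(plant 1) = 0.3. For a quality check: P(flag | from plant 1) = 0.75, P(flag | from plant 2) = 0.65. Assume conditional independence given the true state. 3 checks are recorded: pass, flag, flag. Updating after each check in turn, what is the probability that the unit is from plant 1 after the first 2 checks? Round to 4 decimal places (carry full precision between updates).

After 'pass': P(plant 1) = 0.25·0.3000 / (0.25·0.3000 + 0.35·0.7000) ≈ 0.2344
After 'flag': P(plant 1) = 0.75·0.2344 / (0.75·0.2344 + 0.65·0.7656) ≈ 0.2610

0.2610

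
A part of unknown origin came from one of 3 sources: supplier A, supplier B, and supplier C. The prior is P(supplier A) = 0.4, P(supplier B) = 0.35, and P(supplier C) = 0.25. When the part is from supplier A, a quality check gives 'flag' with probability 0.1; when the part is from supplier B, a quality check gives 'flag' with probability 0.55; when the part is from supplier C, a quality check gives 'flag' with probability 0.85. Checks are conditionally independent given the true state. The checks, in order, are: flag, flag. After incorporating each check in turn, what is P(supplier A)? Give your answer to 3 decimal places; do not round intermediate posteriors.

After 'flag': normaliser = 0.1·0.4000 + 0.55·0.3500 + 0.85·0.2500; P(supplier A) ≈ 0.0899, P(supplier B) ≈ 0.4326, P(supplier C) ≈ 0.4775
After 'flag': normaliser = 0.1·0.0899 + 0.55·0.4326 + 0.85·0.4775; P(supplier A) ≈ 0.0138, P(supplier B) ≈ 0.3645, P(supplier C) ≈ 0.6218

0.014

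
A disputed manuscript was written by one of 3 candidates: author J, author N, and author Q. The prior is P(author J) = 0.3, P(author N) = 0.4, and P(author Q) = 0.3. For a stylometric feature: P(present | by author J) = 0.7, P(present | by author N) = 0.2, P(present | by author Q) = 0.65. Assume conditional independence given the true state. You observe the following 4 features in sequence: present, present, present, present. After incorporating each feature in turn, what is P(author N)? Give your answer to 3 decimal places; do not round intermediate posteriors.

0.005

After 'present': normaliser = 0.7·0.3000 + 0.2·0.4000 + 0.65·0.3000; P(author J) ≈ 0.4330, P(author N) ≈ 0.1649, P(author Q) ≈ 0.4021
After 'present': normaliser = 0.7·0.4330 + 0.2·0.1649 + 0.65·0.4021; P(author J) ≈ 0.5073, P(author N) ≈ 0.0552, P(author Q) ≈ 0.4374
After 'present': normaliser = 0.7·0.5073 + 0.2·0.0552 + 0.65·0.4374; P(author J) ≈ 0.5459, P(author N) ≈ 0.0170, P(author Q) ≈ 0.4371
After 'present': normaliser = 0.7·0.5459 + 0.2·0.0170 + 0.65·0.4371; P(author J) ≈ 0.5707, P(author N) ≈ 0.0051, P(author Q) ≈ 0.4243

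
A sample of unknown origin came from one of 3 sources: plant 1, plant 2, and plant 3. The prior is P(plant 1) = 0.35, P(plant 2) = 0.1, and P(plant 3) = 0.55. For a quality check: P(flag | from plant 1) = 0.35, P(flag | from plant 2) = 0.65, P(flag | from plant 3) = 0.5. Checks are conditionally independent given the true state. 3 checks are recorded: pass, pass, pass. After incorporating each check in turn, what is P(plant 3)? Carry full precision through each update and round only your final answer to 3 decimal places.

Apply Bayes' rule sequentially, carrying P(plant 3) forward.
After 'pass': normaliser = 0.65·0.3500 + 0.35·0.1000 + 0.5·0.5500; P(plant 1) ≈ 0.4233, P(plant 2) ≈ 0.0651, P(plant 3) ≈ 0.5116
After 'pass': normaliser = 0.65·0.4233 + 0.35·0.0651 + 0.5·0.5116; P(plant 1) ≈ 0.4969, P(plant 2) ≈ 0.0412, P(plant 3) ≈ 0.4620
After 'pass': normaliser = 0.65·0.4969 + 0.35·0.0412 + 0.5·0.4620; P(plant 1) ≈ 0.5682, P(plant 2) ≈ 0.0253, P(plant 3) ≈ 0.4064

0.406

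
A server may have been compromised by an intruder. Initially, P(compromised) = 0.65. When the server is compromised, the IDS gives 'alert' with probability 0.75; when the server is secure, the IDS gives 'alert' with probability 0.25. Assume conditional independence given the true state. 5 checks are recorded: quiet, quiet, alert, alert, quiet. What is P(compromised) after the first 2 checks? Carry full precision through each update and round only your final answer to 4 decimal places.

0.1711

After 'quiet': P(compromised) = 0.25·0.6500 / (0.25·0.6500 + 0.75·0.3500) ≈ 0.3824
After 'quiet': P(compromised) = 0.25·0.3824 / (0.25·0.3824 + 0.75·0.6176) ≈ 0.1711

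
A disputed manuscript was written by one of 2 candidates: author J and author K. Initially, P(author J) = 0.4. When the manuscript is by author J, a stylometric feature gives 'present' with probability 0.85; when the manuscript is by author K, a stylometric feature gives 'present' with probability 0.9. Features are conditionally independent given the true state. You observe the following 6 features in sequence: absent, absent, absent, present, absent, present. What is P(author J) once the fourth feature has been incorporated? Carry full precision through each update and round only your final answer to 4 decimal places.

After 'absent': P(author J) = 0.15·0.4000 / (0.15·0.4000 + 0.1·0.6000) ≈ 0.5000
After 'absent': P(author J) = 0.15·0.5000 / (0.15·0.5000 + 0.1·0.5000) ≈ 0.6000
After 'absent': P(author J) = 0.15·0.6000 / (0.15·0.6000 + 0.1·0.4000) ≈ 0.6923
After 'present': P(author J) = 0.85·0.6923 / (0.85·0.6923 + 0.9·0.3077) ≈ 0.6800

0.6800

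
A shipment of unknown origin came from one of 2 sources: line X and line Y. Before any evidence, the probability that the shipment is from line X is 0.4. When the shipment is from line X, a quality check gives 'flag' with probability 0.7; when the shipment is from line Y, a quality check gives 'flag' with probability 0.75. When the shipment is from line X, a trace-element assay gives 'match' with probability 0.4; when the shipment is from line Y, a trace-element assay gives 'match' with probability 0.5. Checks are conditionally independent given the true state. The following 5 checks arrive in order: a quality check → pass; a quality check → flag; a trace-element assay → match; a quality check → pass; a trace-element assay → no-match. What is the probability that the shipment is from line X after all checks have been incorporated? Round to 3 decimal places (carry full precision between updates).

After a quality check='pass': P(line X) = 0.3·0.4000 / (0.3·0.4000 + 0.25·0.6000) ≈ 0.4444
After a quality check='flag': P(line X) = 0.7·0.4444 / (0.7·0.4444 + 0.75·0.5556) ≈ 0.4275
After a trace-element assay='match': P(line X) = 0.4·0.4275 / (0.4·0.4275 + 0.5·0.5725) ≈ 0.3740
After a quality check='pass': P(line X) = 0.3·0.3740 / (0.3·0.3740 + 0.25·0.6260) ≈ 0.4175
After a trace-element assay='no-match': P(line X) = 0.6·0.4175 / (0.6·0.4175 + 0.5·0.5825) ≈ 0.4624

0.462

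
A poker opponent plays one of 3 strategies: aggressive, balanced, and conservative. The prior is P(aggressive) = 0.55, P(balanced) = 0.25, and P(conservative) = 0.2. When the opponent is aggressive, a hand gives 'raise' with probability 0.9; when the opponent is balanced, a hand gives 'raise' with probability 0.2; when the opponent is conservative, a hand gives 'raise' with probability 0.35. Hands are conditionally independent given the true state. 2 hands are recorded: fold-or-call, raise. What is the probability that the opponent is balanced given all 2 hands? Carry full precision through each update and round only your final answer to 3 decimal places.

0.296

After 'fold-or-call': normaliser = 0.1·0.5500 + 0.8·0.2500 + 0.65·0.2000; P(aggressive) ≈ 0.1429, P(balanced) ≈ 0.5195, P(conservative) ≈ 0.3377
After 'raise': normaliser = 0.9·0.1429 + 0.2·0.5195 + 0.35·0.3377; P(aggressive) ≈ 0.3667, P(balanced) ≈ 0.2963, P(conservative) ≈ 0.3370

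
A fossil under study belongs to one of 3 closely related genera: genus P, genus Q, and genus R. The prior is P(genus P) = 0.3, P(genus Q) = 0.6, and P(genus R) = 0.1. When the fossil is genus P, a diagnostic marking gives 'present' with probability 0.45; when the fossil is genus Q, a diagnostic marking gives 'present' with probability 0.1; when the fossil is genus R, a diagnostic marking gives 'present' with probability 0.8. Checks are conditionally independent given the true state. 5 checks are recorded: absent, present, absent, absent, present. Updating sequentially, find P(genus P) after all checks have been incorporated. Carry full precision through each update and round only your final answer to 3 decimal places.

After 'absent': normaliser = 0.55·0.3000 + 0.9·0.6000 + 0.2·0.1000; P(genus P) ≈ 0.2276, P(genus Q) ≈ 0.7448, P(genus R) ≈ 0.0276
After 'present': normaliser = 0.45·0.2276 + 0.1·0.7448 + 0.8·0.0276; P(genus P) ≈ 0.5147, P(genus Q) ≈ 0.3744, P(genus R) ≈ 0.1109
After 'absent': normaliser = 0.55·0.5147 + 0.9·0.3744 + 0.2·0.1109; P(genus P) ≈ 0.4408, P(genus Q) ≈ 0.5246, P(genus R) ≈ 0.0345
After 'absent': normaliser = 0.55·0.4408 + 0.9·0.5246 + 0.2·0.0345; P(genus P) ≈ 0.3360, P(genus Q) ≈ 0.6544, P(genus R) ≈ 0.0096
After 'present': normaliser = 0.45·0.3360 + 0.1·0.6544 + 0.8·0.0096; P(genus P) ≈ 0.6741, P(genus Q) ≈ 0.2917, P(genus R) ≈ 0.0341

0.674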